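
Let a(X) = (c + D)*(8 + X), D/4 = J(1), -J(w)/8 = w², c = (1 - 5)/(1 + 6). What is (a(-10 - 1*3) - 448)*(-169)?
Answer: 337324/7 ≈ 48189.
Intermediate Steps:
c = -4/7 ≈ -0.57143
J(w) = -8*w²
D = -32 (D = 4*(-8*1²) = 4*(-8*1) = 4*(-8) = -32)
a(X) = -1824/7 - 228*X/7 (a(X) = (-4/7 - 32)*(8 + X) = -228*(8 + X)/7 = -1824/7 - 228*X/7)
(a(-10 - 1*3) - 448)*(-169) = ((-1824/7 - 228*(-10 - 1*3)/7) - 448)*(-169) = ((-1824/7 - 228*(-10 - 3)/7) - 448)*(-169) = ((-1824/7 - 228/7*(-13)) - 448)*(-169) = ((-1824/7 + 2964/7) - 448)*(-169) = (1140/7 - 448)*(-169) = -1996/7*(-169) = 337324/7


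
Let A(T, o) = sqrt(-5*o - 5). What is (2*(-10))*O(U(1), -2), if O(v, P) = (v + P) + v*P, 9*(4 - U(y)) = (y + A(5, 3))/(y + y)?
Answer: 1070/9 - 20*I*sqrt(5)/9 ≈ 118.89 - 4.969*I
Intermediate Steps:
A(T, o) = sqrt(-5 - 5*o)
U(y) = 4 - (y + 2*I*sqrt(5))/(18*y) (U(y) = 4 - (y + sqrt(-5 - 5*3))/(9*(y + y)) = 4 - (y + sqrt(-5 - 15))/(9*(2*y)) = 4 - (y + sqrt(-20))*1/(2*y)/9 = 4 - (y + 2*I*sqrt(5))*1/(2*y)/9 = 4 - (y + 2*I*sqrt(5))/(18*y))
O(v, P) = P + v + P*v (O(v, P) = (P + v) + P*v = P + v + P*v)
(2*(-10))*O(U(1), -2) = (2*(-10))*(-2 + (71/18 - 1/9*I*sqrt(5)/1) - 2*(71/18 - 1/9*I*sqrt(5)/1)) = -20*(-2 + (71/18 - 1/9*I*sqrt(5)*1) - 2*(71/18 - 1/9*I*sqrt(5)*1)) = -20*(-2 + (71/18 - I*sqrt(5)/9) - 2*(71/18 - I*sqrt(5)/9)) = -20*(-2 + (71/18 - I*sqrt(5)/9) + (-71/9 + 2*I*sqrt(5)/9)) = -20*(-107/18 + I*sqrt(5)/9) = 1070/9 - 20*I*sqrt(5)/9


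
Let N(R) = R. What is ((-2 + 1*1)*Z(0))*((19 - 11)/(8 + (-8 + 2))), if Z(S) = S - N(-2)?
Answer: -8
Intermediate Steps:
Z(S) = 2 + S (Z(S) = S - 1*(-2) = S + 2 = 2 + S)
((-2 + 1*1)*Z(0))*((19 - 11)/(8 + (-8 + 2))) = ((-2 + 1*1)*(2 + 0))*((19 - 11)/(8 + (-8 + 2))) = ((-2 + 1)*2)*(8/(8 - 6)) = (-1*2)*(8/2) = -16/2 = -2*4 = -8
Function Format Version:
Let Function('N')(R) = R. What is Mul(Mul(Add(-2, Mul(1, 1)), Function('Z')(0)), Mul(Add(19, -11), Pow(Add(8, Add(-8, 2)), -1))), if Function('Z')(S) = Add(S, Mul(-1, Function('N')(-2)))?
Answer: -8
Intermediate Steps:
Function('Z')(S) = Add(2, S) (Function('Z')(S) = Add(S, Mul(-1, -2)) = Add(S, 2) = Add(2, S))
Mul(Mul(Add(-2, Mul(1, 1)), Function('Z')(0)), Mul(Add(19, -11), Pow(Add(8, Add(-8, 2)), -1))) = Mul(Mul(Add(-2, Mul(1, 1)), Add(2, 0)), Mul(Add(19, -11), Pow(Add(8, Add(-8, 2)), -1))) = Mul(Mul(Add(-2, 1), 2), Mul(8, Pow(Add(8, -6), -1))) = Mul(Mul(-1, 2), Mul(8, Pow(2, -1))) = Mul(-2, Mul(8, Rational(1, 2))) = Mul(-2, 4) = -8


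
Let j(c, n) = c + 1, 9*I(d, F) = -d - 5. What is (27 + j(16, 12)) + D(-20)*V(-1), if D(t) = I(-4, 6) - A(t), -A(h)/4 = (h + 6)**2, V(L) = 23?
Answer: 162661/9 ≈ 18073.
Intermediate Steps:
I(d, F) = -5/9 - d/9 (I(d, F) = (-d - 5)/9 = (-5 - d)/9 = -5/9 - d/9)
j(c, n) = 1 + c
A(h) = -4*(6 + h)**2 (A(h) = -4*(h + 6)**2 = -4*(6 + h)**2)
D(t) = -1/9 + 4*(6 + t)**2 (D(t) = (-5/9 - 1/9*(-4)) - (-4)*(6 + t)**2 = (-5/9 + 4/9) + 4*(6 + t)**2 = -1/9 + 4*(6 + t)**2)
(27 + j(16, 12)) + D(-20)*V(-1) = (27 + (1 + 16)) + (-1/9 + 4*(6 - 20)**2)*23 = (27 + 17) + (-1/9 + 4*(-14)**2)*23 = 44 + (-1/9 + 4*196)*23 = 44 + (-1/9 + 784)*23 = 44 + (7055/9)*23 = 44 + 162265/9 = 162661/9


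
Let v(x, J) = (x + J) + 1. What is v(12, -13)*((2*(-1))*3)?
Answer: 0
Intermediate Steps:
v(x, J) = 1 + J + x (v(x, J) = (J + x) + 1 = 1 + J + x)
v(12, -13)*((2*(-1))*3) = (1 - 13 + 12)*((2*(-1))*3) = 0*(-2*3) = 0*(-6) = 0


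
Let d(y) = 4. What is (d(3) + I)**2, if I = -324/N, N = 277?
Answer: 614656/76729 ≈ 8.0107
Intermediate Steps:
I = -324/277 ≈ -1.1697
(d(3) + I)**2 = (4 - 324/277)**2 = (784/277)**2 = 614656/76729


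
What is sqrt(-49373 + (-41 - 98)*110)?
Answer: I*sqrt(64663) ≈ 254.29*I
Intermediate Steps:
sqrt(-49373 + (-41 - 98)*110) = sqrt(-49373 - 139*110) = sqrt(-49373 - 15290) = sqrt(-64663) = I*sqrt(64663)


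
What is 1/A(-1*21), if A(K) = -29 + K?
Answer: -1/50 ≈ -0.020000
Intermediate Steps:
1/A(-1*21) = 1/(-29 - 1*21) = 1/(-29 - 21) = 1/(-50) = -1/50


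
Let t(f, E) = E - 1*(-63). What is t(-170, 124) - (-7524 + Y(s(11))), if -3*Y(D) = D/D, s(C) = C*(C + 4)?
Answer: 23134/3 ≈ 7711.3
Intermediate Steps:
s(C) = C*(4 + C)
Y(D) = -1/3 (Y(D) = -D/(3*D) = -1/3*1 = -1/3)
t(f, E) = 63 + E (t(f, E) = E + 63 = 63 + E)
t(-170, 124) - (-7524 + Y(s(11))) = (63 + 124) - (-7524 - 1/3) = 187 - 1*(-22573/3) = 187 + 22573/3 = 23134/3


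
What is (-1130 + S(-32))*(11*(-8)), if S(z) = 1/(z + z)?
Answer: 795531/8 ≈ 99441.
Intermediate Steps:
S(z) = 1/(2*z)
(-1130 + S(-32))*(11*(-8)) = (-1130 + (½)/(-32))*(11*(-8)) = (-1130 + (½)*(-1/32))*(-88) = (-1130 - 1/64)*(-88) = -72321/64*(-88) = 795531/8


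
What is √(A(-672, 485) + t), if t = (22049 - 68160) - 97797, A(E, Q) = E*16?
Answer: 2*I*√38665 ≈ 393.27*I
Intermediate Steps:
A(E, Q) = 16*E
t = -143908 (t = -46111 - 97797 = -143908)
√(A(-672, 485) + t) = √(16*(-672) - 143908) = √(-10752 - 143908) = √(-154660) = 2*I*√38665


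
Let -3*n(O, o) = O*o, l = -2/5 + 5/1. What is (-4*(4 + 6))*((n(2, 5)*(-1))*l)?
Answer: -1840/3 ≈ -613.33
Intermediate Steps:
l = 23/5 (l = -2*1/5 + 5*1 = -2/5 + 5 = 23/5 ≈ 4.6000)
n(O, o) = -O*o/3
(-4*(4 + 6))*((n(2, 5)*(-1))*l) = (-4*(4 + 6))*((-1/3*2*5*(-1))*(23/5)) = (-4*10)*(-10/3*(-1)*(23/5)) = -400*23/(3*5) = -40*46/3 = -1840/3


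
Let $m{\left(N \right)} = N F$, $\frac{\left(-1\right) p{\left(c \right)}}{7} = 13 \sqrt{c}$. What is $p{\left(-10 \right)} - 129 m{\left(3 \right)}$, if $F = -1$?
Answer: $387 - 91 i \sqrt{10} \approx 387.0 - 287.77 i$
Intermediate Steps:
$p{\left(c \right)} = - 91 \sqrt{c}$ ($p{\left(c \right)} = - 7 \cdot 13 \sqrt{c} = - 91 \sqrt{c}$)
$m{\left(N \right)} = - N$ ($m{\left(N \right)} = N \left(-1\right) = - N$)
$p{\left(-10 \right)} - 129 m{\left(3 \right)} = - 91 \sqrt{-10} - 129 \left(\left(-1\right) 3\right) = - 91 i \sqrt{10} - -387 = - 91 i \sqrt{10} + 387 = 387 - 91 i \sqrt{10}$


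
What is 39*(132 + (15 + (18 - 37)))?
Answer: 4992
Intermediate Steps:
39*(132 + (15 + (18 - 37))) = 39*(132 + (15 - 19)) = 39*(132 - 4) = 39*128 = 4992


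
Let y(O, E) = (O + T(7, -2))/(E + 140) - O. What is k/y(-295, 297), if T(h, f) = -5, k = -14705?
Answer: -1285217/25723 ≈ -49.964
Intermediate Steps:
y(O, E) = -O + (-5 + O)/(140 + E) (y(O, E) = (O - 5)/(E + 140) - O = (-5 + O)/(140 + E) - O = -O + (-5 + O)/(140 + E))
k/y(-295, 297) = -14705*(140 + 297)/(-5 - 139*(-295) - 1*297*(-295)) = -14705*437/(-5 + 41005 + 87615) = -14705/((1/437)*128615) = -14705/128615/437 = -14705*437/128615 = -1285217/25723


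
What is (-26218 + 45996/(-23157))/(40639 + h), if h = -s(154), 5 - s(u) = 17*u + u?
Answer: -101196037/167525457 ≈ -0.60406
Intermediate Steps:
s(u) = 5 - 18*u (s(u) = 5 - (17*u + u) = 5 - 18*u)
h = 2767 (h = -(5 - 18*154) = -(5 - 2772) = -1*(-2767) = 2767)
(-26218 + 45996/(-23157))/(40639 + h) = (-26218 + 45996/(-23157))/(40639 + 2767) = (-26218 + 45996*(-1/23157))/43406 = (-26218 - 15332/7719)*(1/43406) = -202392074/7719*1/43406 = -101196037/167525457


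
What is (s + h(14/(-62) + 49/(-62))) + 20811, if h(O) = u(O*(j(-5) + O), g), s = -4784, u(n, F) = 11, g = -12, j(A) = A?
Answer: 16038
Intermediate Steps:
h(O) = 11
(s + h(14/(-62) + 49/(-62))) + 20811 = (-4784 + 11) + 20811 = -4773 + 20811 = 16038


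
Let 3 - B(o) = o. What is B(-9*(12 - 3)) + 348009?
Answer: 348093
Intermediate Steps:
B(o) = 3 - o
B(-9*(12 - 3)) + 348009 = (3 - (-9)*(12 - 3)) + 348009 = (3 - (-9)*9) + 348009 = (3 - 1*(-81)) + 348009 = (3 + 81) + 348009 = 84 + 348009 = 348093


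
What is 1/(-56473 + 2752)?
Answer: -1/53721 ≈ -1.8615e-5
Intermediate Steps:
1/(-56473 + 2752) = 1/(-53721) = -1/53721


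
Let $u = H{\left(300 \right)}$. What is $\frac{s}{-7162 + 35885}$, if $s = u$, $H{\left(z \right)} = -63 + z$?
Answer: $\frac{237}{28723} \approx 0.0082512$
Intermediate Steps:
$u = 237$ ($u = -63 + 300 = 237$)
$s = 237$
$\frac{s}{-7162 + 35885} = \frac{237}{-7162 + 35885} = \frac{237}{28723}$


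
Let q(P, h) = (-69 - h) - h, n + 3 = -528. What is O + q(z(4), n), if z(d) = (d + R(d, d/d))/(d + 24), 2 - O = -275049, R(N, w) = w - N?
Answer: 276044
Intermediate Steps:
n = -531 (n = -3 - 528 = -531)
O = 275051 (O = 2 - 1*(-275049) = 2 + 275049 = 275051)
z(d) = 1/(24 + d) (z(d) = (d + (d/d - d))/(d + 24) = (d + (1 - d))/(24 + d) = 1/(24 + d))
q(P, h) = -69 - 2*h
O + q(z(4), n) = 275051 + (-69 - 2*(-531)) = 275051 + (-69 + 1062) = 275051 + 993 = 276044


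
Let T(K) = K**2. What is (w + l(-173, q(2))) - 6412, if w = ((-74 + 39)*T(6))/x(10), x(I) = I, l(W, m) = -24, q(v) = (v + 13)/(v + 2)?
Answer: -6562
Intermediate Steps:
q(v) = (13 + v)/(2 + v)
w = -126 (w = ((-74 + 39)*6**2)/10 = -35*36*(1/10) = -1260*1/10 = -126)
(w + l(-173, q(2))) - 6412 = (-126 - 24) - 6412 = -150 - 6412 = -6562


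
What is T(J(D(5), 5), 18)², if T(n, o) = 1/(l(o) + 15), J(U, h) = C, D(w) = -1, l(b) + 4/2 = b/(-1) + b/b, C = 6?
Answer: 1/16 ≈ 0.062500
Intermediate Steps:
l(b) = -1 - b (l(b) = -2 + (b/(-1) + b/b) = -2 + (b*(-1) + 1) = -2 + (-b + 1) = -2 + (1 - b) = -1 - b)
J(U, h) = 6
T(n, o) = 1/(14 - o) (T(n, o) = 1/((-1 - o) + 15) = 1/(14 - o))
T(J(D(5), 5), 18)² = (-1/(-14 + 18))² = (-1/4)² = (-1*¼)² = (-¼)² = 1/16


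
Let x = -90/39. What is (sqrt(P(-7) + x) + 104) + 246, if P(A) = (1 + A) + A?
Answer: 350 + I*sqrt(2587)/13 ≈ 350.0 + 3.9125*I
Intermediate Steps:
P(A) = 1 + 2*A
x = -30/13 (x = -90*1/39 = -30/13 ≈ -2.3077)
(sqrt(P(-7) + x) + 104) + 246 = (sqrt((1 + 2*(-7)) - 30/13) + 104) + 246 = (sqrt((1 - 14) - 30/13) + 104) + 246 = (sqrt(-13 - 30/13) + 104) + 246 = (sqrt(-199/13) + 104) + 246 = (I*sqrt(2587)/13 + 104) + 246 = (104 + I*sqrt(2587)/13) + 246 = 350 + I*sqrt(2587)/13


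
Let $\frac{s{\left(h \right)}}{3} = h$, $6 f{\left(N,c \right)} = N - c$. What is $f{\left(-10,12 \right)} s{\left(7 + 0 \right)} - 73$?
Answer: $-150$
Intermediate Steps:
$f{\left(N,c \right)} = - \frac{c}{6} + \frac{N}{6}$ ($f{\left(N,c \right)} = \frac{N - c}{6} = - \frac{c}{6} + \frac{N}{6}$)
$s{\left(h \right)} = 3 h$
$f{\left(-10,12 \right)} s{\left(7 + 0 \right)} - 73 = \left(\left(- \frac{1}{6}\right) 12 + \frac{1}{6} \left(-10\right)\right) 3 \left(7 + 0\right) - 73 = \left(-2 - \frac{5}{3}\right) 3 \cdot 7 - 73 = \left(- \frac{11}{3}\right) 21 - 73 = -77 - 73 = -150$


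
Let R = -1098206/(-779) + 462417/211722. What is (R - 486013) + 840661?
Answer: 19575159739133/54977146 ≈ 3.5606e+5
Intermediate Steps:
R = 77624864525/54977146 (R = -1098206*(-1/779) + 462417*(1/211722) = 1098206/779 + 154139/70574 = 77624864525/54977146 ≈ 1411.9)
(R - 486013) + 840661 = (77624864525/54977146 - 486013) + 840661 = -26641982794373/54977146 + 840661 = 19575159739133/54977146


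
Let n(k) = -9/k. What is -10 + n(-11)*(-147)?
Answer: -1433/11 ≈ -130.27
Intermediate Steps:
-10 + n(-11)*(-147) = -10 - 9/(-11)*(-147) = -10 - 9*(-1/11)*(-147) = -10 + (9/11)*(-147) = -10 - 1323/11 = -1433/11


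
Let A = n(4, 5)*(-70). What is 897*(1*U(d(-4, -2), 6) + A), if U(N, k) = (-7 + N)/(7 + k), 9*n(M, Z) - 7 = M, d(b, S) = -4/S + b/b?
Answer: -231058/3 ≈ -77019.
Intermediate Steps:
d(b, S) = 1 - 4/S (d(b, S) = -4/S + 1 = 1 - 4/S)
n(M, Z) = 7/9 + M/9
U(N, k) = (-7 + N)/(7 + k)
A = -770/9 (A = (7/9 + (⅑)*4)*(-70) = (7/9 + 4/9)*(-70) = (11/9)*(-70) = -770/9 ≈ -85.556)
897*(1*U(d(-4, -2), 6) + A) = 897*(1*((-7 + (-4 - 2)/(-2))/(7 + 6)) - 770/9) = 897*(1*((-7 - ½*(-6))/13) - 770/9) = 897*(1*((-7 + 3)/13) - 770/9) = 897*(1*((1/13)*(-4)) - 770/9) = 897*(1*(-4/13) - 770/9) = 897*(-4/13 - 770/9) = 897*(-10046/117) = -231058/3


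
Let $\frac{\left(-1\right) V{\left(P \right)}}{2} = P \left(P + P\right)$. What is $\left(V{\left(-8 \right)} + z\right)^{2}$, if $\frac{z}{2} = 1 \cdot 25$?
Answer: $42436$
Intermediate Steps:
$V{\left(P \right)} = - 4 P^{2}$ ($V{\left(P \right)} = - 2 P \left(P + P\right) = - 2 P 2 P = - 2 \cdot 2 P^{2} = - 4 P^{2}$)
$z = 50$ ($z = 2 \cdot 1 \cdot 25 = 2 \cdot 25 = 50$)
$\left(V{\left(-8 \right)} + z\right)^{2} = \left(- 4 \left(-8\right)^{2} + 50\right)^{2} = \left(\left(-4\right) 64 + 50\right)^{2} = \left(-256 + 50\right)^{2} = \left(-206\right)^{2} = 42436$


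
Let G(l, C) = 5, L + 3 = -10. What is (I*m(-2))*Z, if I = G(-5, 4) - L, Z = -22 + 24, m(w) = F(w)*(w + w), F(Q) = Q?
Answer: 288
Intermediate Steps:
L = -13 (L = -3 - 10 = -13)
m(w) = 2*w² (m(w) = w*(w + w) = w*(2*w) = 2*w²)
Z = 2
I = 18 (I = 5 - 1*(-13) = 5 + 13 = 18)
(I*m(-2))*Z = (18*(2*(-2)²))*2 = (18*(2*4))*2 = (18*8)*2 = 144*2 = 288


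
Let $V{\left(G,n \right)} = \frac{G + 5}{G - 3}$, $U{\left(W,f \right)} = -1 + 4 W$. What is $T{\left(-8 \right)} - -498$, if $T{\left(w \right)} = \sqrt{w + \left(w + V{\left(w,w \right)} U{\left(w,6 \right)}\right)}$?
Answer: $498 + 5 i \approx 498.0 + 5.0 i$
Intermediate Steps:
$V{\left(G,n \right)} = \frac{5 + G}{-3 + G}$
$T{\left(w \right)} = \sqrt{2 w + \frac{\left(-1 + 4 w\right) \left(5 + w\right)}{-3 + w}}$ ($T{\left(w \right)} = \sqrt{w + \left(w + \frac{5 + w}{-3 + w} \left(-1 + 4 w\right)\right)} = \sqrt{w + \left(w + \frac{\left(-1 + 4 w\right) \left(5 + w\right)}{-3 + w}\right)} = \sqrt{2 w + \frac{\left(-1 + 4 w\right) \left(5 + w\right)}{-3 + w}}$)
$T{\left(-8 \right)} - -498 = \sqrt{\frac{-5 + 6 \left(-8\right)^{2} + 13 \left(-8\right)}{-3 - 8}} - -498 = \sqrt{\frac{-5 + 6 \cdot 64 - 104}{-11}} + 498 = \sqrt{- \frac{-5 + 384 - 104}{11}} + 498 = \sqrt{\left(- \frac{1}{11}\right) 275} + 498 = \sqrt{-25} + 498 = 5 i + 498 = 498 + 5 i$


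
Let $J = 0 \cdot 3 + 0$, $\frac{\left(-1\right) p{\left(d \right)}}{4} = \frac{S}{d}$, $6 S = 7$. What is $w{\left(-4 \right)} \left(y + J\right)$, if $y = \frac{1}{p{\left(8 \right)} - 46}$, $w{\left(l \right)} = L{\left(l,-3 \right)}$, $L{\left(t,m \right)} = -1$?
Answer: $\frac{12}{559} \approx 0.021467$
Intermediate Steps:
$w{\left(l \right)} = -1$
$S = \frac{7}{6}$ ($S = \frac{1}{6} \cdot 7 = \frac{7}{6} \approx 1.1667$)
$p{\left(d \right)} = - \frac{14}{3 d}$ ($p{\left(d \right)} = - 4 \frac{7}{6 d} = - \frac{14}{3 d}$)
$J = 0$ ($J = 0 + 0 = 0$)
$y = - \frac{12}{559}$ ($y = \frac{1}{- \frac{14}{3 \cdot 8} - 46} = \frac{1}{\left(- \frac{14}{3}\right) \frac{1}{8} - 46} = \frac{1}{- \frac{7}{12} - 46} = \frac{1}{- \frac{559}{12}} = - \frac{12}{559} \approx -0.021467$)
$w{\left(-4 \right)} \left(y + J\right) = - (- \frac{12}{559} + 0) = \left(-1\right) \left(- \frac{12}{559}\right) = \frac{12}{559}$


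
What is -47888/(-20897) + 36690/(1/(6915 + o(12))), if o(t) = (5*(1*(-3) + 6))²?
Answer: 5474316088088/20897 ≈ 2.6197e+8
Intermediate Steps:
o(t) = 225 (o(t) = (5*(-3 + 6))² = (5*3)² = 15² = 225)
-47888/(-20897) + 36690/(1/(6915 + o(12))) = -47888/(-20897) + 36690/(1/(6915 + 225)) = -47888*(-1/20897) + 36690/(1/7140) = 47888/20897 + 36690/(1/7140) = 47888/20897 + 36690*7140 = 47888/20897 + 261966600 = 5474316088088/20897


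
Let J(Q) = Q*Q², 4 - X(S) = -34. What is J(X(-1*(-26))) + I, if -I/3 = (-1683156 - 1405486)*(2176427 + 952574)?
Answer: 28993091774798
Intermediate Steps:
X(S) = 38 (X(S) = 4 - 1*(-34) = 4 + 34 = 38)
J(Q) = Q³
I = 28993091719926 (I = -3*(-1683156 - 1405486)*(2176427 + 952574) = -(-9265926)*3129001 = -3*(-9664363906642) = 28993091719926)
J(X(-1*(-26))) + I = 38³ + 28993091719926 = 54872 + 28993091719926 = 28993091774798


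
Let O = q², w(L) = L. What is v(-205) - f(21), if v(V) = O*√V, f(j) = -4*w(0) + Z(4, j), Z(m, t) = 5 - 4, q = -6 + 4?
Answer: -1 + 4*I*√205 ≈ -1.0 + 57.271*I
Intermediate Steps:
q = -2
Z(m, t) = 1
O = 4 (O = (-2)² = 4)
f(j) = 1 (f(j) = -4*0 + 1 = 0 + 1 = 1)
v(V) = 4*√V
v(-205) - f(21) = 4*√(-205) - 1*1 = 4*(I*√205) - 1 = 4*I*√205 - 1 = -1 + 4*I*√205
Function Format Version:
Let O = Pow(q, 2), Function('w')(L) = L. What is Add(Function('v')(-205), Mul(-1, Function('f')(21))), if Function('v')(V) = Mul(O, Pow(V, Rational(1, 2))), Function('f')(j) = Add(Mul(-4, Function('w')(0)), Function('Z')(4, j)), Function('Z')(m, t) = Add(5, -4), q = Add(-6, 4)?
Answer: Add(-1, Mul(4, I, Pow(205, Rational(1, 2)))) ≈ Add(-1.0000, Mul(57.271, I))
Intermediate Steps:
q = -2
Function('Z')(m, t) = 1
O = 4 (O = Pow(-2, 2) = 4)
Function('f')(j) = 1 (Function('f')(j) = Add(Mul(-4, 0), 1) = Add(0, 1) = 1)
Function('v')(V) = Mul(4, Pow(V, Rational(1, 2)))
Add(Function('v')(-205), Mul(-1, Function('f')(21))) = Add(Mul(4, Pow(-205, Rational(1, 2))), Mul(-1, 1)) = Add(Mul(4, Mul(I, Pow(205, Rational(1, 2)))), -1) = Add(Mul(4, I, Pow(205, Rational(1, 2))), -1) = Add(-1, Mul(4, I, Pow(205, Rational(1, 2))))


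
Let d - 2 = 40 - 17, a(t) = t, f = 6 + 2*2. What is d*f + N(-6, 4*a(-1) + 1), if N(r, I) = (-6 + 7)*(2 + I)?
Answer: 249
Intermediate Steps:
f = 10 (f = 6 + 4 = 10)
N(r, I) = 2 + I (N(r, I) = 1*(2 + I) = 2 + I)
d = 25 (d = 2 + (40 - 17) = 2 + 23 = 25)
d*f + N(-6, 4*a(-1) + 1) = 25*10 + (2 + (4*(-1) + 1)) = 250 + (2 + (-4 + 1)) = 250 + (2 - 3) = 250 - 1 = 249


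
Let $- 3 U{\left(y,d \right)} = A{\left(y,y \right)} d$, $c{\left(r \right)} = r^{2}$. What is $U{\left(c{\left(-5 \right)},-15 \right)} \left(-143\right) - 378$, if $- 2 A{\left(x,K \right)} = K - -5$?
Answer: $10347$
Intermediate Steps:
$A{\left(x,K \right)} = - \frac{5}{2} - \frac{K}{2}$ ($A{\left(x,K \right)} = - \frac{K - -5}{2} = - \frac{K + 5}{2} = - \frac{5 + K}{2} = - \frac{5}{2} - \frac{K}{2}$)
$U{\left(y,d \right)} = - \frac{d \left(- \frac{5}{2} - \frac{y}{2}\right)}{3}$ ($U{\left(y,d \right)} = - \frac{\left(- \frac{5}{2} - \frac{y}{2}\right) d}{3} = - \frac{d \left(- \frac{5}{2} - \frac{y}{2}\right)}{3}$)
$U{\left(c{\left(-5 \right)},-15 \right)} \left(-143\right) - 378 = \frac{1}{6} \left(-15\right) \left(5 + \left(-5\right)^{2}\right) \left(-143\right) - 378 = \frac{1}{6} \left(-15\right) \left(5 + 25\right) \left(-143\right) - 378 = \frac{1}{6} \left(-15\right) 30 \left(-143\right) - 378 = \left(-75\right) \left(-143\right) - 378 = 10725 - 378 = 10347$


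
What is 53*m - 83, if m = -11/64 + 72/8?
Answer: 24633/64 ≈ 384.89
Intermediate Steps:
m = 565/64 (m = -11*1/64 + 72*(⅛) = -11/64 + 9 = 565/64 ≈ 8.8281)
53*m - 83 = 53*(565/64) - 83 = 29945/64 - 83 = 24633/64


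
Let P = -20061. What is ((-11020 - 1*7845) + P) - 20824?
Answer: -59750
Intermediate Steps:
((-11020 - 1*7845) + P) - 20824 = ((-11020 - 1*7845) - 20061) - 20824 = ((-11020 - 7845) - 20061) - 20824 = (-18865 - 20061) - 20824 = -38926 - 20824 = -59750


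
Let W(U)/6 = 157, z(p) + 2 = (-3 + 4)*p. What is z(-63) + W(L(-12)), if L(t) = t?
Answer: 877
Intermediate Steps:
z(p) = -2 + p (z(p) = -2 + (-3 + 4)*p = -2 + 1*p = -2 + p)
W(U) = 942 (W(U) = 6*157 = 942)
z(-63) + W(L(-12)) = (-2 - 63) + 942 = -65 + 942 = 877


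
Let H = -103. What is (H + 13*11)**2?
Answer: 1600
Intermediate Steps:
(H + 13*11)**2 = (-103 + 13*11)**2 = (-103 + 143)**2 = 40**2 = 1600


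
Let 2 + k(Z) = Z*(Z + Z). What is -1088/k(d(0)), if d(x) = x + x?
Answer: 544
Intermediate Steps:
d(x) = 2*x
k(Z) = -2 + 2*Z**2 (k(Z) = -2 + Z*(Z + Z) = -2 + Z*(2*Z) = -2 + 2*Z**2)
-1088/k(d(0)) = -1088/(-2 + 2*(2*0)**2) = -1088/(-2 + 2*0**2) = -1088/(-2 + 2*0) = -1088/(-2 + 0) = -1088/(-2) = -1088*(-1/2) = 544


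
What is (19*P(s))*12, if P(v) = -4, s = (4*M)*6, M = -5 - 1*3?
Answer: -912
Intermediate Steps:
M = -8 (M = -5 - 3 = -8)
s = -192 (s = (4*(-8))*6 = -32*6 = -192)
(19*P(s))*12 = (19*(-4))*12 = -76*12 = -912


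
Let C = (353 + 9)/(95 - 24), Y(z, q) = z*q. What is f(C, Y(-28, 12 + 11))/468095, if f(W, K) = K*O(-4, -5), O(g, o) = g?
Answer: 2576/468095 ≈ 0.0055032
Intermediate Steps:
Y(z, q) = q*z
C = 362/71 ≈ 5.0986
f(W, K) = -4*K (f(W, K) = K*(-4) = -4*K)
f(C, Y(-28, 12 + 11))/468095 = -4*(12 + 11)*(-28)/468095 = -92*(-28)*(1/468095) = -4*(-644)*(1/468095) = 2576*(1/468095) = 2576/468095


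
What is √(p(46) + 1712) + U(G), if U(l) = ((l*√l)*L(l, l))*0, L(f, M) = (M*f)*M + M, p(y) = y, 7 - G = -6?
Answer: √1758 ≈ 41.929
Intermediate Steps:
G = 13 (G = 7 - 1*(-6) = 7 + 6 = 13)
L(f, M) = M + f*M² (L(f, M) = f*M² + M = M + f*M²)
U(l) = 0 (U(l) = ((l*√l)*(l*(1 + l*l)))*0 = (l^(3/2)*(l*(1 + l²)))*0 = (l^(5/2)*(1 + l²))*0 = 0)
√(p(46) + 1712) + U(G) = √(46 + 1712) + 0 = √1758 + 0 = √1758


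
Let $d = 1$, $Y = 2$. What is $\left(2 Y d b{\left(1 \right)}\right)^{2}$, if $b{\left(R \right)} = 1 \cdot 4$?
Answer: $256$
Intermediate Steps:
$b{\left(R \right)} = 4$
$\left(2 Y d b{\left(1 \right)}\right)^{2} = \left(2 \cdot 2 \cdot 1 \cdot 4\right)^{2} = \left(2 \cdot 2 \cdot 4\right)^{2} = \left(2 \cdot 8\right)^{2} = 16^{2} = 256$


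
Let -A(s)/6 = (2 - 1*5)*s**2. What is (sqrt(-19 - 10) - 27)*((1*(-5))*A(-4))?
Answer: 38880 - 1440*I*sqrt(29) ≈ 38880.0 - 7754.6*I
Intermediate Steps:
A(s) = 18*s**2 (A(s) = -6*(2 - 1*5)*s**2 = -6*(2 - 5)*s**2 = -(-18)*s**2 = 18*s**2)
(sqrt(-19 - 10) - 27)*((1*(-5))*A(-4)) = (sqrt(-19 - 10) - 27)*((1*(-5))*(18*(-4)**2)) = (sqrt(-29) - 27)*(-90*16) = (I*sqrt(29) - 27)*(-5*288) = (-27 + I*sqrt(29))*(-1440) = 38880 - 1440*I*sqrt(29)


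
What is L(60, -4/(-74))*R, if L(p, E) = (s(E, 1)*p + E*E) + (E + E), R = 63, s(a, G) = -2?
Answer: -10340064/1369 ≈ -7553.0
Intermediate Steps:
L(p, E) = E**2 - 2*p + 2*E (L(p, E) = (-2*p + E*E) + (E + E) = (-2*p + E**2) + 2*E = (E**2 - 2*p) + 2*E = E**2 - 2*p + 2*E)
L(60, -4/(-74))*R = ((-4/(-74))**2 - 2*60 + 2*(-4/(-74)))*63 = ((-4*(-1/74))**2 - 120 + 2*(-4*(-1/74)))*63 = ((2/37)**2 - 120 + 2*(2/37))*63 = (4/1369 - 120 + 4/37)*63 = -164128/1369*63 = -10340064/1369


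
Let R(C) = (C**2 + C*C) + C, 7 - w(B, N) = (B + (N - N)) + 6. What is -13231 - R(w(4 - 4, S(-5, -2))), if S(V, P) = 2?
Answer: -13234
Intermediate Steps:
w(B, N) = 1 - B (w(B, N) = 7 - ((B + (N - N)) + 6) = 7 - ((B + 0) + 6) = 7 - (B + 6) = 7 - (6 + B) = 7 + (-6 - B) = 1 - B)
R(C) = C + 2*C**2 (R(C) = (C**2 + C**2) + C = 2*C**2 + C = C + 2*C**2)
-13231 - R(w(4 - 4, S(-5, -2))) = -13231 - (1 - (4 - 4))*(1 + 2*(1 - (4 - 4))) = -13231 - (1 - 1*0)*(1 + 2*(1 - 1*0)) = -13231 - (1 + 0)*(1 + 2*(1 + 0)) = -13231 - (1 + 2*1) = -13231 - (1 + 2) = -13231 - 3 = -13234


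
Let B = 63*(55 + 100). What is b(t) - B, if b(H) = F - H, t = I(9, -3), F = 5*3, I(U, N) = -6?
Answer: -9744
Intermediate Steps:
F = 15
t = -6
b(H) = 15 - H
B = 9765 (B = 63*155 = 9765)
b(t) - B = (15 - 1*(-6)) - 1*9765 = (15 + 6) - 9765 = 21 - 9765 = -9744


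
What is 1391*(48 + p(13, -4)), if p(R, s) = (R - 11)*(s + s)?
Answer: 44512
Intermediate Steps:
p(R, s) = 2*s*(-11 + R) (p(R, s) = (-11 + R)*(2*s) = 2*s*(-11 + R))
1391*(48 + p(13, -4)) = 1391*(48 + 2*(-4)*(-11 + 13)) = 1391*(48 + 2*(-4)*2) = 1391*(48 - 16) = 1391*32 = 44512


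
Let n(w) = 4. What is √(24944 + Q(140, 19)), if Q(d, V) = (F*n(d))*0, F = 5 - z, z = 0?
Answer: 4*√1559 ≈ 157.94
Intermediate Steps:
F = 5 (F = 5 - 1*0 = 5 + 0 = 5)
Q(d, V) = 0 (Q(d, V) = (5*4)*0 = 20*0 = 0)
√(24944 + Q(140, 19)) = √(24944 + 0) = √24944 = 4*√1559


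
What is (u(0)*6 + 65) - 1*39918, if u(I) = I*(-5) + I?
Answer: -39853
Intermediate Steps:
u(I) = -4*I (u(I) = -5*I + I = -4*I)
(u(0)*6 + 65) - 1*39918 = (-4*0*6 + 65) - 1*39918 = (0*6 + 65) - 39918 = (0 + 65) - 39918 = 65 - 39918 = -39853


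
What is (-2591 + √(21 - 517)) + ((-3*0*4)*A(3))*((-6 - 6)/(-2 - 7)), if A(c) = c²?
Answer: -2591 + 4*I*√31 ≈ -2591.0 + 22.271*I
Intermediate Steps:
(-2591 + √(21 - 517)) + ((-3*0*4)*A(3))*((-6 - 6)/(-2 - 7)) = (-2591 + √(21 - 517)) + ((-3*0*4)*3²)*((-6 - 6)/(-2 - 7)) = (-2591 + √(-496)) + ((0*4)*9)*(-12/(-9)) = (-2591 + 4*I*√31) + (0*9)*(-12*(-⅑)) = (-2591 + 4*I*√31) + 0*(4/3) = (-2591 + 4*I*√31) + 0 = -2591 + 4*I*√31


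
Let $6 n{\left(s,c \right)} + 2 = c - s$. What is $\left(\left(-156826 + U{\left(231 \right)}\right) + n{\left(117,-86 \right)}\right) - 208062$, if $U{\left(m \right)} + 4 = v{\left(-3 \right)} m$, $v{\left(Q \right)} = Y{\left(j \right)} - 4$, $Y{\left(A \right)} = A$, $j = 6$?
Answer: $- \frac{2186785}{6} \approx -3.6446 \cdot 10^{5}$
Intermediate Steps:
$n{\left(s,c \right)} = - \frac{1}{3} - \frac{s}{6} + \frac{c}{6}$ ($n{\left(s,c \right)} = - \frac{1}{3} + \frac{c - s}{6} = - \frac{1}{3} + \left(- \frac{s}{6} + \frac{c}{6}\right) = - \frac{1}{3} - \frac{s}{6} + \frac{c}{6}$)
$v{\left(Q \right)} = 2$ ($v{\left(Q \right)} = 6 - 4 = 2$)
$U{\left(m \right)} = -4 + 2 m$
$\left(\left(-156826 + U{\left(231 \right)}\right) + n{\left(117,-86 \right)}\right) - 208062 = \left(\left(-156826 + \left(-4 + 2 \cdot 231\right)\right) - \frac{205}{6}\right) - 208062 = \left(\left(-156826 + \left(-4 + 462\right)\right) - \frac{205}{6}\right) - 208062 = \left(\left(-156826 + 458\right) - \frac{205}{6}\right) - 208062 = \left(-156368 - \frac{205}{6}\right) - 208062 = - \frac{938413}{6} - 208062 = - \frac{2186785}{6}$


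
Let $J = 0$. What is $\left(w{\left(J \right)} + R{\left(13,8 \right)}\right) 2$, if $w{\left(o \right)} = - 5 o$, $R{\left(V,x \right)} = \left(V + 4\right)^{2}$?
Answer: $578$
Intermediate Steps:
$R{\left(V,x \right)} = \left(4 + V\right)^{2}$
$\left(w{\left(J \right)} + R{\left(13,8 \right)}\right) 2 = \left(\left(-5\right) 0 + \left(4 + 13\right)^{2}\right) 2 = \left(0 + 17^{2}\right) 2 = \left(0 + 289\right) 2 = 289 \cdot 2 = 578$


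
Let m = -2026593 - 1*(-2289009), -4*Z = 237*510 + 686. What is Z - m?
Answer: -292805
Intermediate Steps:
Z = -30389 (Z = -(237*510 + 686)/4 = -(120870 + 686)/4 = -¼*121556 = -30389)
m = 262416 (m = -2026593 + 2289009 = 262416)
Z - m = -30389 - 1*262416 = -30389 - 262416 = -292805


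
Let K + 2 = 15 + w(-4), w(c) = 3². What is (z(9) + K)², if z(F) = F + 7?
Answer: 1444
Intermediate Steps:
w(c) = 9
z(F) = 7 + F
K = 22 (K = -2 + (15 + 9) = -2 + 24 = 22)
(z(9) + K)² = ((7 + 9) + 22)² = (16 + 22)² = 38² = 1444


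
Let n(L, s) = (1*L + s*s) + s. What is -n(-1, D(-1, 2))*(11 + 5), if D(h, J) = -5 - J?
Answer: -656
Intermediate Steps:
n(L, s) = L + s + s² (n(L, s) = (L + s²) + s = L + s + s²)
-n(-1, D(-1, 2))*(11 + 5) = -(-1 + (-5 - 1*2) + (-5 - 1*2)²)*(11 + 5) = -(-1 + (-5 - 2) + (-5 - 2)²)*16 = -(-1 - 7 + (-7)²)*16 = -(-1 - 7 + 49)*16 = -41*16 = -1*656 = -656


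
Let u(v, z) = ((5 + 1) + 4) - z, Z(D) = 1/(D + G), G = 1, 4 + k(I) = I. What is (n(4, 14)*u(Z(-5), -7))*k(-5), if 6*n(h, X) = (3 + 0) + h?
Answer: -357/2 ≈ -178.50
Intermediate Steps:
k(I) = -4 + I
n(h, X) = ½ + h/6 (n(h, X) = ((3 + 0) + h)/6 = (3 + h)/6 = ½ + h/6)
Z(D) = 1/(1 + D) (Z(D) = 1/(D + 1) = 1/(1 + D))
u(v, z) = 10 - z (u(v, z) = (6 + 4) - z = 10 - z)
(n(4, 14)*u(Z(-5), -7))*k(-5) = ((½ + (⅙)*4)*(10 - 1*(-7)))*(-4 - 5) = ((½ + ⅔)*(10 + 7))*(-9) = ((7/6)*17)*(-9) = (119/6)*(-9) = -357/2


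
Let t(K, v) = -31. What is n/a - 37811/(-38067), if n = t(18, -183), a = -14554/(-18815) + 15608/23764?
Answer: -125863629474371/6086206928748 ≈ -20.680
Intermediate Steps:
a = 159881444/111779915 (a = -14554*(-1/18815) + 15608*(1/23764) = 14554/18815 + 3902/5941 = 159881444/111779915 ≈ 1.4303)
n = -31
n/a - 37811/(-38067) = -31/159881444/111779915 - 37811/(-38067) = -31*111779915/159881444 - 37811*(-1/38067) = -3465177365/159881444 + 37811/38067 = -125863629474371/6086206928748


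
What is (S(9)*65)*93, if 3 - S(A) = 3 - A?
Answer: 54405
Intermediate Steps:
S(A) = A (S(A) = 3 - (3 - A) = 3 + (-3 + A) = A)
(S(9)*65)*93 = (9*65)*93 = 585*93 = 54405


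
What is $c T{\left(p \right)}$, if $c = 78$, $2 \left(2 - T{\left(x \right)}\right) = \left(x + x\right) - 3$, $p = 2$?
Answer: $117$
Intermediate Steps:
$T{\left(x \right)} = \frac{7}{2} - x$ ($T{\left(x \right)} = 2 - \frac{\left(x + x\right) - 3}{2} = 2 - \frac{2 x - 3}{2} = 2 - \frac{-3 + 2 x}{2} = 2 - \left(- \frac{3}{2} + x\right) = \frac{7}{2} - x$)
$c T{\left(p \right)} = 78 \left(\frac{7}{2} - 2\right) = 78 \cdot \frac{3}{2} = 117$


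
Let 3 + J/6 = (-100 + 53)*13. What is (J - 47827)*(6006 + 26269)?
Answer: -1662517525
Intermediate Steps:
J = -3684 (J = -18 + 6*((-100 + 53)*13) = -18 + 6*(-47*13) = -18 + 6*(-611) = -18 - 3666 = -3684)
(J - 47827)*(6006 + 26269) = (-3684 - 47827)*(6006 + 26269) = -51511*32275 = -1662517525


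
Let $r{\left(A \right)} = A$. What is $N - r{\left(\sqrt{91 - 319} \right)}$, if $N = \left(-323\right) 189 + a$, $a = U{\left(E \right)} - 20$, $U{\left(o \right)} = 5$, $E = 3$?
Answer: $-61062 - 2 i \sqrt{57} \approx -61062.0 - 15.1 i$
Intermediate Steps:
$a = -15$ ($a = 5 - 20 = -15$)
$N = -61062$ ($N = \left(-323\right) 189 - 15 = -61047 - 15 = -61062$)
$N - r{\left(\sqrt{91 - 319} \right)} = -61062 - \sqrt{91 - 319} = -61062 - \sqrt{-228} = -61062 - 2 i \sqrt{57}$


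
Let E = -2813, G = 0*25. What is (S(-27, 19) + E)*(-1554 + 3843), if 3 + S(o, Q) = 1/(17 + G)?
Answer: -109576719/17 ≈ -6.4457e+6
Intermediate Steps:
G = 0
S(o, Q) = -50/17 (S(o, Q) = -3 + 1/(17 + 0) = -3 + 1/17 = -50/17)
(S(-27, 19) + E)*(-1554 + 3843) = (-50/17 - 2813)*(-1554 + 3843) = -47871/17*2289 = -109576719/17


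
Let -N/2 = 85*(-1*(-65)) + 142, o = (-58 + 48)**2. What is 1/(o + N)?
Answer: -1/11234 ≈ -8.9015e-5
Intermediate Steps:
o = 100 (o = (-10)**2 = 100)
N = -11334 (N = -2*(85*(-1*(-65)) + 142) = -2*(85*65 + 142) = -2*(5525 + 142) = -2*5667 = -11334)
1/(o + N) = 1/(100 - 11334) = 1/(-11234) = -1/11234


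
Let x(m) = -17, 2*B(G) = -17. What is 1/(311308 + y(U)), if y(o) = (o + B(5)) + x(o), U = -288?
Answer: 2/621989 ≈ 3.2155e-6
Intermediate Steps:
B(G) = -17/2 (B(G) = (1/2)*(-17) = -17/2)
y(o) = -51/2 + o (y(o) = (o - 17/2) - 17 = (-17/2 + o) - 17 = -51/2 + o)
1/(311308 + y(U)) = 1/(311308 + (-51/2 - 288)) = 1/(311308 - 627/2) = 1/(621989/2) = 2/621989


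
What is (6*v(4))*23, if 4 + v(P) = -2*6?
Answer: -2208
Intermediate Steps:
v(P) = -16 (v(P) = -4 - 2*6 = -4 - 12 = -16)
(6*v(4))*23 = (6*(-16))*23 = -96*23 = -2208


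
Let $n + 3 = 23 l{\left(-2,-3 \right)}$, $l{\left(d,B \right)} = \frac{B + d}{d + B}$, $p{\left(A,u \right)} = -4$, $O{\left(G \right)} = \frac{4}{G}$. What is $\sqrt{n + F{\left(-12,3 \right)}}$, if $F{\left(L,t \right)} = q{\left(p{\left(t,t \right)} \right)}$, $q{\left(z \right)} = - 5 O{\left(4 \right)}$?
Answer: $\sqrt{15} \approx 3.873$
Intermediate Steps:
$l{\left(d,B \right)} = 1$ ($l{\left(d,B \right)} = \frac{B + d}{B + d} = 1$)
$q{\left(z \right)} = -5$ ($q{\left(z \right)} = - 5 \cdot \frac{4}{4} = - 5 \cdot 4 \cdot \frac{1}{4} = \left(-5\right) 1 = -5$)
$F{\left(L,t \right)} = -5$
$n = 20$ ($n = -3 + 23 \cdot 1 = -3 + 23 = 20$)
$\sqrt{n + F{\left(-12,3 \right)}} = \sqrt{20 - 5} = \sqrt{15}$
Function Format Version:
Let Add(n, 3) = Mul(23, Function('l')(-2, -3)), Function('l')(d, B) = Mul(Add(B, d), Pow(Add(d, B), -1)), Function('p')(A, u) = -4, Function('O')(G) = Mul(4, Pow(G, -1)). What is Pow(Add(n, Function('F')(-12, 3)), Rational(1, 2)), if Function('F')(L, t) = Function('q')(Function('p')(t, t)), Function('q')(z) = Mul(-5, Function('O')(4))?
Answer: Pow(15, Rational(1, 2)) ≈ 3.8730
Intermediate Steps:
Function('l')(d, B) = 1 (Function('l')(d, B) = Mul(Add(B, d), Pow(Add(B, d), -1)) = 1)
Function('q')(z) = -5 (Function('q')(z) = Mul(-5, Mul(4, Pow(4, -1))) = Mul(-5, Mul(4, Rational(1, 4))) = Mul(-5, 1) = -5)
Function('F')(L, t) = -5
n = 20 (n = Add(-3, Mul(23, 1)) = Add(-3, 23) = 20)
Pow(Add(n, Function('F')(-12, 3)), Rational(1, 2)) = Pow(Add(20, -5), Rational(1, 2)) = Pow(15, Rational(1, 2))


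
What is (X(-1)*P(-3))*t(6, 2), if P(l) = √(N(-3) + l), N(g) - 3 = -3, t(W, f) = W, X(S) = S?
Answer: -6*I*√3 ≈ -10.392*I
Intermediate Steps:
N(g) = 0 (N(g) = 3 - 3 = 0)
P(l) = √l (P(l) = √(0 + l) = √l)
(X(-1)*P(-3))*t(6, 2) = -√(-3)*6 = -I*√3*6 = -6*I*√3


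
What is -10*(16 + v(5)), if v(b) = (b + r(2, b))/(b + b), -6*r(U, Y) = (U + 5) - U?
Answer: -985/6 ≈ -164.17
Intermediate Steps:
r(U, Y) = -⅚ (r(U, Y) = -((U + 5) - U)/6 = -((5 + U) - U)/6 = -⅙*5 = -⅚)
v(b) = (-⅚ + b)/(2*b) (v(b) = (b - ⅚)/(b + b) = (-⅚ + b)/((2*b)) = (-⅚ + b)*(1/(2*b)) = (-⅚ + b)/(2*b))
-10*(16 + v(5)) = -10*(16 + (1/12)*(-5 + 6*5)/5) = -10*(16 + (1/12)*(⅕)*(-5 + 30)) = -10*(16 + (1/12)*(⅕)*25) = -10*(16 + 5/12) = -10*197/12 = -985/6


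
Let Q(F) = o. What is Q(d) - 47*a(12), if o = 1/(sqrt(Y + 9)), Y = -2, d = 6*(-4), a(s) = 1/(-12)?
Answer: 47/12 + sqrt(7)/7 ≈ 4.2946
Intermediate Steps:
a(s) = -1/12
d = -24
o = sqrt(7)/7 (o = 1/(sqrt(-2 + 9)) = 1/(sqrt(7)) = sqrt(7)/7 ≈ 0.37796)
Q(F) = sqrt(7)/7
Q(d) - 47*a(12) = sqrt(7)/7 - 47*(-1/12) = sqrt(7)/7 + 47/12 = 47/12 + sqrt(7)/7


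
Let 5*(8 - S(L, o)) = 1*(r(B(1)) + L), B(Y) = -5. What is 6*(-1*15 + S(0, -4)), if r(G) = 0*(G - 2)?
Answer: -42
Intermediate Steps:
r(G) = 0 (r(G) = 0*(-2 + G) = 0)
S(L, o) = 8 - L/5 (S(L, o) = 8 - (0 + L)/5 = 8 - L/5)
6*(-1*15 + S(0, -4)) = 6*(-1*15 + (8 - 1/5*0)) = 6*(-15 + (8 + 0)) = 6*(-15 + 8) = 6*(-7) = -42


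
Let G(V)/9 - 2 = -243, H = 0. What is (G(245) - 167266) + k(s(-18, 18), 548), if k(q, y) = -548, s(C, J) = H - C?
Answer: -169983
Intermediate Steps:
s(C, J) = -C (s(C, J) = 0 - C = -C)
G(V) = -2169 (G(V) = 18 + 9*(-243) = 18 - 2187 = -2169)
(G(245) - 167266) + k(s(-18, 18), 548) = (-2169 - 167266) - 548 = -169435 - 548 = -169983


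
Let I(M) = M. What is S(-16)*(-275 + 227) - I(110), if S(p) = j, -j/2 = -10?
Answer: -1070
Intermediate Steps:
j = 20 (j = -2*(-10) = 20)
S(p) = 20
S(-16)*(-275 + 227) - I(110) = 20*(-275 + 227) - 1*110 = 20*(-48) - 110 = -960 - 110 = -1070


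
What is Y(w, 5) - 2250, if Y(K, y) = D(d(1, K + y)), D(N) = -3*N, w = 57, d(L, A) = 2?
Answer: -2256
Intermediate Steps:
Y(K, y) = -6 (Y(K, y) = -3*2 = -6)
Y(w, 5) - 2250 = -6 - 2250 = -2256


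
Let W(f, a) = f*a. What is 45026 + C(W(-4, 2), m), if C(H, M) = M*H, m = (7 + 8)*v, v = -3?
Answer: 45386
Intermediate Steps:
W(f, a) = a*f
m = -45 (m = (7 + 8)*(-3) = 15*(-3) = -45)
C(H, M) = H*M
45026 + C(W(-4, 2), m) = 45026 + (2*(-4))*(-45) = 45026 - 8*(-45) = 45026 + 360 = 45386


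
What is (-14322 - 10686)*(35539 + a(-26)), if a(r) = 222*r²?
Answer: -4641759888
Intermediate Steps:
(-14322 - 10686)*(35539 + a(-26)) = (-14322 - 10686)*(35539 + 222*(-26)²) = -25008*(35539 + 222*676) = -25008*(35539 + 150072) = -25008*185611 = -4641759888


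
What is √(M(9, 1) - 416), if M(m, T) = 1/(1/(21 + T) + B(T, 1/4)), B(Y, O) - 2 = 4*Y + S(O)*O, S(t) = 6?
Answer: I*√2864911/83 ≈ 20.393*I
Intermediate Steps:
B(Y, O) = 2 + 4*Y + 6*O (B(Y, O) = 2 + (4*Y + 6*O) = 2 + 4*Y + 6*O)
M(m, T) = 1/(7/2 + 1/(21 + T) + 4*T) (M(m, T) = 1/(1/(21 + T) + (2 + 4*T + 6/4)) = 1/(1/(21 + T) + (2 + 4*T + 6*(¼))) = 1/(1/(21 + T) + (2 + 4*T + 3/2)) = 1/(1/(21 + T) + (7/2 + 4*T)) = 1/(7/2 + 1/(21 + T) + 4*T))
√(M(9, 1) - 416) = √(2*(21 + 1)/(149 + 8*1² + 175*1) - 416) = √(2*22/(149 + 8*1 + 175) - 416) = √(2*22/(149 + 8 + 175) - 416) = √(2*22/332 - 416) = √(2*(1/332)*22 - 416) = √(11/83 - 416) = √(-34517/83) = I*√2864911/83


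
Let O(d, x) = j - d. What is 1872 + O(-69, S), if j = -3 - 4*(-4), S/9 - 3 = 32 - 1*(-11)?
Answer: 1954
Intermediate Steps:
S = 414 (S = 27 + 9*(32 - 1*(-11)) = 27 + 9*(32 + 11) = 27 + 9*43 = 27 + 387 = 414)
j = 13 (j = -3 + 16 = 13)
O(d, x) = 13 - d
1872 + O(-69, S) = 1872 + (13 - 1*(-69)) = 1872 + (13 + 69) = 1872 + 82 = 1954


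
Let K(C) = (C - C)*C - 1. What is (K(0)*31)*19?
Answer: -589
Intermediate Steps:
K(C) = -1 (K(C) = 0*C - 1 = 0 - 1 = -1)
(K(0)*31)*19 = -1*31*19 = -31*19 = -589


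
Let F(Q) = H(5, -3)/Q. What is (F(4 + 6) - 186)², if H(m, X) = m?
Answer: 137641/4 ≈ 34410.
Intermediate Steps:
F(Q) = 5/Q
(F(4 + 6) - 186)² = (5/(4 + 6) - 186)² = (5/10 - 186)² = (5*(⅒) - 186)² = (½ - 186)² = (-371/2)² = 137641/4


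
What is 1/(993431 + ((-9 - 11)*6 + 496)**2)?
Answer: 1/1134807 ≈ 8.8121e-7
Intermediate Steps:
1/(993431 + ((-9 - 11)*6 + 496)**2) = 1/(993431 + (-20*6 + 496)**2) = 1/(993431 + (-120 + 496)**2) = 1/(993431 + 376**2) = 1/(993431 + 141376) = 1/1134807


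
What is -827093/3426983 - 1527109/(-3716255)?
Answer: 2159688085432/12735542708665 ≈ 0.16958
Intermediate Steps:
-827093/3426983 - 1527109/(-3716255) = -827093*1/3426983 - 1527109*(-1/3716255) = -827093/3426983 + 1527109/3716255 = 2159688085432/12735542708665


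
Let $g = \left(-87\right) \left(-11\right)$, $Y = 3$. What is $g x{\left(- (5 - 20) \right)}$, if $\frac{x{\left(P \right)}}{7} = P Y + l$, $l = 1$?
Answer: $308154$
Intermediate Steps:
$x{\left(P \right)} = 7 + 21 P$ ($x{\left(P \right)} = 7 \left(P 3 + 1\right) = 7 \left(3 P + 1\right) = 7 \left(1 + 3 P\right) = 7 + 21 P$)
$g = 957$
$g x{\left(- (5 - 20) \right)} = 957 \left(7 + 21 \left(- (5 - 20)\right)\right) = 957 \left(7 + 21 \left(\left(-1\right) \left(-15\right)\right)\right) = 957 \left(7 + 21 \cdot 15\right) = 957 \left(7 + 315\right) = 957 \cdot 322 = 308154$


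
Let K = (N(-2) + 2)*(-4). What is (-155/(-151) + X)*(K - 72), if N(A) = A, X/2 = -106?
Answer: 2293704/151 ≈ 15190.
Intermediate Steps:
X = -212 (X = 2*(-106) = -212)
K = 0 (K = (-2 + 2)*(-4) = 0*(-4) = 0)
(-155/(-151) + X)*(K - 72) = (-155/(-151) - 212)*(0 - 72) = (-155*(-1/151) - 212)*(-72) = (155/151 - 212)*(-72) = -31857/151*(-72) = 2293704/151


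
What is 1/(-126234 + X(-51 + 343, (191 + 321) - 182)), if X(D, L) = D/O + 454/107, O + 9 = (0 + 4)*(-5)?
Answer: -3103/391722180 ≈ -7.9214e-6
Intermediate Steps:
O = -29 (O = -9 + (0 + 4)*(-5) = -9 + 4*(-5) = -9 - 20 = -29)
X(D, L) = 454/107 - D/29 (X(D, L) = D/(-29) + 454/107 = D*(-1/29) + 454*(1/107) = -D/29 + 454/107 = 454/107 - D/29)
1/(-126234 + X(-51 + 343, (191 + 321) - 182)) = 1/(-126234 + (454/107 - (-51 + 343)/29)) = 1/(-126234 + (454/107 - 1/29*292)) = 1/(-126234 + (454/107 - 292/29)) = 1/(-126234 - 18078/3103) = 1/(-391722180/3103) = -3103/391722180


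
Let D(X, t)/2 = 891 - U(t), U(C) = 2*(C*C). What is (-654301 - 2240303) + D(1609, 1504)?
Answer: -11940886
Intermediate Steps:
U(C) = 2*C²
D(X, t) = 1782 - 4*t² (D(X, t) = 2*(891 - 2*t²) = 1782 - 4*t²)
(-654301 - 2240303) + D(1609, 1504) = (-654301 - 2240303) + (1782 - 4*1504²) = -2894604 + (1782 - 4*2262016) = -2894604 + (1782 - 9048064) = -2894604 - 9046282 = -11940886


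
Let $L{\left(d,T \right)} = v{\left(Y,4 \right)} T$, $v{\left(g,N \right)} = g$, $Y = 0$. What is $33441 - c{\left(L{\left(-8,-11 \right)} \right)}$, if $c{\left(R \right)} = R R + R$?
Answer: $33441$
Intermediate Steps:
$L{\left(d,T \right)} = 0$ ($L{\left(d,T \right)} = 0 T = 0$)
$c{\left(R \right)} = R + R^{2}$ ($c{\left(R \right)} = R^{2} + R = R + R^{2}$)
$33441 - c{\left(L{\left(-8,-11 \right)} \right)} = 33441 - 0 \left(1 + 0\right) = 33441 - 0 \cdot 1 = 33441 - 0 = 33441 + 0 = 33441$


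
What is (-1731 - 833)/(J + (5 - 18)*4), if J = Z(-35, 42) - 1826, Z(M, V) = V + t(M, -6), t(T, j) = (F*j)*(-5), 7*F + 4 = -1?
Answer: 8974/6501 ≈ 1.3804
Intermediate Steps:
F = -5/7 (F = -4/7 + (⅐)*(-1) = -4/7 - ⅐ = -5/7 ≈ -0.71429)
t(T, j) = 25*j/7 (t(T, j) = -5*j/7*(-5) = 25*j/7)
Z(M, V) = -150/7 + V (Z(M, V) = V + (25/7)*(-6) = V - 150/7 = -150/7 + V)
J = -12638/7 (J = (-150/7 + 42) - 1826 = 144/7 - 1826 = -12638/7 ≈ -1805.4)
(-1731 - 833)/(J + (5 - 18)*4) = (-1731 - 833)/(-12638/7 + (5 - 18)*4) = -2564/(-12638/7 - 13*4) = -2564/(-12638/7 - 52) = -2564/(-13002/7) = -2564*(-7/13002) = 8974/6501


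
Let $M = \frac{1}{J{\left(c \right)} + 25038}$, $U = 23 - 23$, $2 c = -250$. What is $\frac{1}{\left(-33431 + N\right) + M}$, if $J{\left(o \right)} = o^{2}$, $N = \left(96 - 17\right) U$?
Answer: $- \frac{40663}{1359404752} \approx -2.9912 \cdot 10^{-5}$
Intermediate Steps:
$c = -125$ ($c = \frac{1}{2} \left(-250\right) = -125$)
$U = 0$ ($U = 23 - 23 = 0$)
$N = 0$ ($N = \left(96 - 17\right) 0 = 79 \cdot 0 = 0$)
$M = \frac{1}{40663}$ ($M = \frac{1}{\left(-125\right)^{2} + 25038} = \frac{1}{15625 + 25038} = \frac{1}{40663} \approx 2.4592 \cdot 10^{-5}$)
$\frac{1}{\left(-33431 + N\right) + M} = \frac{1}{\left(-33431 + 0\right) + \frac{1}{40663}} = \frac{1}{-33431 + \frac{1}{40663}} = \frac{1}{- \frac{1359404752}{40663}} = - \frac{40663}{1359404752}$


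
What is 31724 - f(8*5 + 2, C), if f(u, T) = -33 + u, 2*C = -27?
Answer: 31715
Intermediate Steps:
C = -27/2 (C = (½)*(-27) = -27/2 ≈ -13.500)
31724 - f(8*5 + 2, C) = 31724 - (-33 + (8*5 + 2)) = 31724 - (-33 + (40 + 2)) = 31724 - (-33 + 42) = 31724 - 1*9 = 31724 - 9 = 31715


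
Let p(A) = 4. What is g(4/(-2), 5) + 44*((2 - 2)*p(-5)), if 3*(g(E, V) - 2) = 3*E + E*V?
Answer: -10/3 ≈ -3.3333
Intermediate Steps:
g(E, V) = 2 + E + E*V/3 (g(E, V) = 2 + (3*E + E*V)/3 = 2 + (E + E*V/3) = 2 + E + E*V/3)
g(4/(-2), 5) + 44*((2 - 2)*p(-5)) = (2 + 4/(-2) + (1/3)*(4/(-2))*5) + 44*((2 - 2)*4) = (2 + 4*(-1/2) + (1/3)*(4*(-1/2))*5) + 44*(0*4) = (2 - 2 + (1/3)*(-2)*5) + 44*0 = (2 - 2 - 10/3) + 0 = -10/3 + 0 = -10/3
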